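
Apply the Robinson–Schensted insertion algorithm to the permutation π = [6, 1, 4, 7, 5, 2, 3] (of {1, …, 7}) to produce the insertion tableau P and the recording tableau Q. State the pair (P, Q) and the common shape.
P = [1, 2, 3] / [4, 5] / [6, 7];  Q = [1, 3, 4] / [2, 5] / [6, 7];  common shape = (3, 2, 2)

Row-insert the values π_1, π_2, … into P one at a time, bumping the leftmost entry strictly greater than the inserted value down to the next row. The recording tableau Q records, in position (i, j), the step at which that cell was added to P.
  Insert 6 (step 1): P = [6];  Q = [1]
  Insert 1 (step 2): P = [1] / [6];  Q = [1] / [2]
  Insert 4 (step 3): P = [1, 4] / [6];  Q = [1, 3] / [2]
  Insert 7 (step 4): P = [1, 4, 7] / [6];  Q = [1, 3, 4] / [2]
  Insert 5 (step 5): P = [1, 4, 5] / [6, 7];  Q = [1, 3, 4] / [2, 5]
  Insert 2 (step 6): P = [1, 2, 5] / [4, 7] / [6];  Q = [1, 3, 4] / [2, 5] / [6]
  Insert 3 (step 7): P = [1, 2, 3] / [4, 5] / [6, 7];  Q = [1, 3, 4] / [2, 5] / [6, 7]
Final shape: (3, 2, 2).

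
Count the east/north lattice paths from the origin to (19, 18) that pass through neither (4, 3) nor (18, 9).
Number of paths = 12210216450

Inclusion–exclusion. Total paths: C(37, 19) = 17672631900. Through P₁: C(7, 4)·C(30, 15) = 5429113200. Through P₂: C(27, 18)·C(10, 1) = 46868250. Since P₁ is strictly southwest of P₂, a monotone path through both must visit P₁ then P₂; paths through both = C(7, 4)·C(20, 14)·C(10, 1) = 13566000. Avoid both = 17672631900 − 5429113200 − 46868250 + 13566000 = 12210216450.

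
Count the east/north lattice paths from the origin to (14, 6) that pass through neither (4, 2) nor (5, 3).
Number of paths = 18025

Inclusion–exclusion. Total paths: C(20, 14) = 38760. Through P₁: C(6, 4)·C(14, 10) = 15015. Through P₂: C(8, 5)·C(12, 9) = 12320. Since P₁ is strictly southwest of P₂, a monotone path through both must visit P₁ then P₂; paths through both = C(6, 4)·C(2, 1)·C(12, 9) = 6600. Avoid both = 38760 − 15015 − 12320 + 6600 = 18025.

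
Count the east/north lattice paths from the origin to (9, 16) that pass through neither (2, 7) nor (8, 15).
Number of paths = 866723

Inclusion–exclusion. Total paths: C(25, 9) = 2042975. Through P₁: C(9, 2)·C(16, 7) = 411840. Through P₂: C(23, 8)·C(2, 1) = 980628. Since P₁ is strictly southwest of P₂, a monotone path through both must visit P₁ then P₂; paths through both = C(9, 2)·C(14, 6)·C(2, 1) = 216216. Avoid both = 2042975 − 411840 − 980628 + 216216 = 866723.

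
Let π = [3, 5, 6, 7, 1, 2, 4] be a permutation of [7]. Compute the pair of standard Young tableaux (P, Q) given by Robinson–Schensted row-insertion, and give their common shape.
P = [1, 2, 4, 7] / [3, 5, 6];  Q = [1, 2, 3, 4] / [5, 6, 7];  common shape = (4, 3)

Row-insert the values π_1, π_2, … into P one at a time, bumping the leftmost entry strictly greater than the inserted value down to the next row. The recording tableau Q records, in position (i, j), the step at which that cell was added to P.
  Insert 3 (step 1): P = [3];  Q = [1]
  Insert 5 (step 2): P = [3, 5];  Q = [1, 2]
  Insert 6 (step 3): P = [3, 5, 6];  Q = [1, 2, 3]
  Insert 7 (step 4): P = [3, 5, 6, 7];  Q = [1, 2, 3, 4]
  Insert 1 (step 5): P = [1, 5, 6, 7] / [3];  Q = [1, 2, 3, 4] / [5]
  Insert 2 (step 6): P = [1, 2, 6, 7] / [3, 5];  Q = [1, 2, 3, 4] / [5, 6]
  Insert 4 (step 7): P = [1, 2, 4, 7] / [3, 5, 6];  Q = [1, 2, 3, 4] / [5, 6, 7]
Final shape: (4, 3).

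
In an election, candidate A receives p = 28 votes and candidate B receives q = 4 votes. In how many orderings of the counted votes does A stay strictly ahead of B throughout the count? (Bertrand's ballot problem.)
Strict-lead orderings = 26970

Total orderings of the 32 votes with 28 for A: C(32, 28) = 35960. By the Bertrand ballot formula (Cycle Lemma / reflection principle), the number of orderings in which A is strictly ahead of B throughout is (p − q)/(p + q) · C(p + q, p) = (28 − 4)/(28 + 4) · 35960 = 26970.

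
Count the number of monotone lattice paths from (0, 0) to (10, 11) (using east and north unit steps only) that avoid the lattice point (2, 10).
Number of paths = 352122

Total paths from (0, 0) to (10, 11): C(21, 10) = 352716. Paths through (2, 10): (paths (0, 0) → (2, 10)) × (paths (2, 10) → (10, 11)) = C(12, 2) · C(9, 8) = 66 · 9 = 594. Avoidance count = 352716 − 594 = 352122.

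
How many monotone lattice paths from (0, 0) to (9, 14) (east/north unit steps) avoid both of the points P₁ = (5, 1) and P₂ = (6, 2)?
Number of paths = 795630

Inclusion–exclusion. Total paths: C(23, 9) = 817190. Through P₁: C(6, 5)·C(17, 4) = 14280. Through P₂: C(8, 6)·C(15, 3) = 12740. Since P₁ is strictly southwest of P₂, a monotone path through both must visit P₁ then P₂; paths through both = C(6, 5)·C(2, 1)·C(15, 3) = 5460. Avoid both = 817190 − 14280 − 12740 + 5460 = 795630.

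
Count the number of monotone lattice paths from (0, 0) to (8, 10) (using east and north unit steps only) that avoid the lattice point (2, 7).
Number of paths = 40734

Total paths from (0, 0) to (8, 10): C(18, 8) = 43758. Paths through (2, 7): (paths (0, 0) → (2, 7)) × (paths (2, 7) → (8, 10)) = C(9, 2) · C(9, 6) = 36 · 84 = 3024. Avoidance count = 43758 − 3024 = 40734.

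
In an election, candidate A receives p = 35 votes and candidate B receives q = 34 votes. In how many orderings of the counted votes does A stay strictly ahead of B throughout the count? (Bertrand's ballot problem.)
Strict-lead orderings = 812944042149730764

Total orderings of the 69 votes with 35 for A: C(69, 35) = 56093138908331422716. By the Bertrand ballot formula (Cycle Lemma / reflection principle), the number of orderings in which A is strictly ahead of B throughout is (p − q)/(p + q) · C(p + q, p) = (35 − 34)/(35 + 34) · 56093138908331422716 = 812944042149730764.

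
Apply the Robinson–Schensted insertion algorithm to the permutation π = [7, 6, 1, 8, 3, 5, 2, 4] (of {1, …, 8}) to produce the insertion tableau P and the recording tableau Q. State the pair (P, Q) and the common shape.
P = [1, 2, 4] / [3, 5] / [6, 8] / [7];  Q = [1, 4, 6] / [2, 5] / [3, 8] / [7];  common shape = (3, 2, 2, 1)

Row-insert the values π_1, π_2, … into P one at a time, bumping the leftmost entry strictly greater than the inserted value down to the next row. The recording tableau Q records, in position (i, j), the step at which that cell was added to P.
  Insert 7 (step 1): P = [7];  Q = [1]
  Insert 6 (step 2): P = [6] / [7];  Q = [1] / [2]
  Insert 1 (step 3): P = [1] / [6] / [7];  Q = [1] / [2] / [3]
  Insert 8 (step 4): P = [1, 8] / [6] / [7];  Q = [1, 4] / [2] / [3]
  Insert 3 (step 5): P = [1, 3] / [6, 8] / [7];  Q = [1, 4] / [2, 5] / [3]
  Insert 5 (step 6): P = [1, 3, 5] / [6, 8] / [7];  Q = [1, 4, 6] / [2, 5] / [3]
  Insert 2 (step 7): P = [1, 2, 5] / [3, 8] / [6] / [7];  Q = [1, 4, 6] / [2, 5] / [3] / [7]
  Insert 4 (step 8): P = [1, 2, 4] / [3, 5] / [6, 8] / [7];  Q = [1, 4, 6] / [2, 5] / [3, 8] / [7]
Final shape: (3, 2, 2, 1).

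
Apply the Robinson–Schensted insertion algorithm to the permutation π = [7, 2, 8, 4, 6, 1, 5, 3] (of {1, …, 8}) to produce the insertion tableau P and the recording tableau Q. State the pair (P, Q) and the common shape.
P = [1, 3, 5] / [2, 4] / [6, 8] / [7];  Q = [1, 3, 5] / [2, 4] / [6, 7] / [8];  common shape = (3, 2, 2, 1)

Row-insert the values π_1, π_2, … into P one at a time, bumping the leftmost entry strictly greater than the inserted value down to the next row. The recording tableau Q records, in position (i, j), the step at which that cell was added to P.
  Insert 7 (step 1): P = [7];  Q = [1]
  Insert 2 (step 2): P = [2] / [7];  Q = [1] / [2]
  Insert 8 (step 3): P = [2, 8] / [7];  Q = [1, 3] / [2]
  Insert 4 (step 4): P = [2, 4] / [7, 8];  Q = [1, 3] / [2, 4]
  Insert 6 (step 5): P = [2, 4, 6] / [7, 8];  Q = [1, 3, 5] / [2, 4]
  Insert 1 (step 6): P = [1, 4, 6] / [2, 8] / [7];  Q = [1, 3, 5] / [2, 4] / [6]
  Insert 5 (step 7): P = [1, 4, 5] / [2, 6] / [7, 8];  Q = [1, 3, 5] / [2, 4] / [6, 7]
  Insert 3 (step 8): P = [1, 3, 5] / [2, 4] / [6, 8] / [7];  Q = [1, 3, 5] / [2, 4] / [6, 7] / [8]
Final shape: (3, 2, 2, 1).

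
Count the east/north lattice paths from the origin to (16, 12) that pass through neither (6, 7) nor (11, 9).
Number of paths = 17880863

Inclusion–exclusion. Total paths: C(28, 16) = 30421755. Through P₁: C(13, 6)·C(15, 10) = 5153148. Through P₂: C(20, 11)·C(8, 5) = 9405760. Since P₁ is strictly southwest of P₂, a monotone path through both must visit P₁ then P₂; paths through both = C(13, 6)·C(7, 5)·C(8, 5) = 2018016. Avoid both = 30421755 − 5153148 − 9405760 + 2018016 = 17880863.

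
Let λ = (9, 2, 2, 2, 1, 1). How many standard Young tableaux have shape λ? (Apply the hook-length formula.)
# SYT of shape (9, 2, 2, 2, 1, 1) = 318240

Hook-length formula: f^λ = n! / Π hook(c), product over all cells c of the Young diagram. For λ = (9, 2, 2, 2, 1, 1), n = 17 boxes. Hook lengths by row (left-to-right, top-to-bottom): [14, 11, 7, 6, 5, 4, 3, 2, 1]; [6, 3]; [5, 2]; [4, 1]; [2]; [1]. Product of hooks = 1117670400. So f^λ = 17! / 1117670400 = 355687428096000 / 1117670400 = 318240.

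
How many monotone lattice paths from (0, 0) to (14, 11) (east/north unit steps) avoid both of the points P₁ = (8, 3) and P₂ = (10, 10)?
Number of paths = 3067825

Inclusion–exclusion. Total paths: C(25, 14) = 4457400. Through P₁: C(11, 8)·C(14, 6) = 495495. Through P₂: C(20, 10)·C(5, 4) = 923780. Since P₁ is strictly southwest of P₂, a monotone path through both must visit P₁ then P₂; paths through both = C(11, 8)·C(9, 2)·C(5, 4) = 29700. Avoid both = 4457400 − 495495 − 923780 + 29700 = 3067825.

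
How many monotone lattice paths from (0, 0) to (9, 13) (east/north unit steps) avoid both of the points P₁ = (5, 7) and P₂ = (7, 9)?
Number of paths = 230780

Inclusion–exclusion. Total paths: C(22, 9) = 497420. Through P₁: C(12, 5)·C(10, 4) = 166320. Through P₂: C(16, 7)·C(6, 2) = 171600. Since P₁ is strictly southwest of P₂, a monotone path through both must visit P₁ then P₂; paths through both = C(12, 5)·C(4, 2)·C(6, 2) = 71280. Avoid both = 497420 − 166320 − 171600 + 71280 = 230780.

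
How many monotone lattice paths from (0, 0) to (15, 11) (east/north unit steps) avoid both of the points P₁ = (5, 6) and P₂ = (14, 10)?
Number of paths = 3076922

Inclusion–exclusion. Total paths: C(26, 15) = 7726160. Through P₁: C(11, 5)·C(15, 10) = 1387386. Through P₂: C(24, 14)·C(2, 1) = 3922512. Since P₁ is strictly southwest of P₂, a monotone path through both must visit P₁ then P₂; paths through both = C(11, 5)·C(13, 9)·C(2, 1) = 660660. Avoid both = 7726160 − 1387386 − 3922512 + 660660 = 3076922.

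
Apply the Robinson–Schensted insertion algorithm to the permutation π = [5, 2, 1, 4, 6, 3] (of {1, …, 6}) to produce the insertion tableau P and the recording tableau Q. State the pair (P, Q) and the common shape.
P = [1, 3, 6] / [2, 4] / [5];  Q = [1, 4, 5] / [2, 6] / [3];  common shape = (3, 2, 1)

Row-insert the values π_1, π_2, … into P one at a time, bumping the leftmost entry strictly greater than the inserted value down to the next row. The recording tableau Q records, in position (i, j), the step at which that cell was added to P.
  Insert 5 (step 1): P = [5];  Q = [1]
  Insert 2 (step 2): P = [2] / [5];  Q = [1] / [2]
  Insert 1 (step 3): P = [1] / [2] / [5];  Q = [1] / [2] / [3]
  Insert 4 (step 4): P = [1, 4] / [2] / [5];  Q = [1, 4] / [2] / [3]
  Insert 6 (step 5): P = [1, 4, 6] / [2] / [5];  Q = [1, 4, 5] / [2] / [3]
  Insert 3 (step 6): P = [1, 3, 6] / [2, 4] / [5];  Q = [1, 4, 5] / [2, 6] / [3]
Final shape: (3, 2, 1).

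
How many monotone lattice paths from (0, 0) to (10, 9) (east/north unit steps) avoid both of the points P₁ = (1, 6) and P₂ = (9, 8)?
Number of paths = 42848

Inclusion–exclusion. Total paths: C(19, 10) = 92378. Through P₁: C(7, 1)·C(12, 9) = 1540. Through P₂: C(17, 9)·C(2, 1) = 48620. Since P₁ is strictly southwest of P₂, a monotone path through both must visit P₁ then P₂; paths through both = C(7, 1)·C(10, 8)·C(2, 1) = 630. Avoid both = 92378 − 1540 − 48620 + 630 = 42848.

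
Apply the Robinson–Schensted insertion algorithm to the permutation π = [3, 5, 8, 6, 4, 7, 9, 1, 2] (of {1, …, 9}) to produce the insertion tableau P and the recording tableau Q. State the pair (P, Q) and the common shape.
P = [1, 2, 6, 7, 9] / [3, 4] / [5] / [8];  Q = [1, 2, 3, 6, 7] / [4, 9] / [5] / [8];  common shape = (5, 2, 1, 1)

Row-insert the values π_1, π_2, … into P one at a time, bumping the leftmost entry strictly greater than the inserted value down to the next row. The recording tableau Q records, in position (i, j), the step at which that cell was added to P.
  Insert 3 (step 1): P = [3];  Q = [1]
  Insert 5 (step 2): P = [3, 5];  Q = [1, 2]
  Insert 8 (step 3): P = [3, 5, 8];  Q = [1, 2, 3]
  Insert 6 (step 4): P = [3, 5, 6] / [8];  Q = [1, 2, 3] / [4]
  Insert 4 (step 5): P = [3, 4, 6] / [5] / [8];  Q = [1, 2, 3] / [4] / [5]
  Insert 7 (step 6): P = [3, 4, 6, 7] / [5] / [8];  Q = [1, 2, 3, 6] / [4] / [5]
  Insert 9 (step 7): P = [3, 4, 6, 7, 9] / [5] / [8];  Q = [1, 2, 3, 6, 7] / [4] / [5]
  Insert 1 (step 8): P = [1, 4, 6, 7, 9] / [3] / [5] / [8];  Q = [1, 2, 3, 6, 7] / [4] / [5] / [8]
  Insert 2 (step 9): P = [1, 2, 6, 7, 9] / [3, 4] / [5] / [8];  Q = [1, 2, 3, 6, 7] / [4, 9] / [5] / [8]
Final shape: (5, 2, 1, 1).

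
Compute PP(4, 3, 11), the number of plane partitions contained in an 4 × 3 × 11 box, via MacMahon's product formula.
PP(4, 3, 11) = 78835120

Evaluate the triple product over i = 1..4, j = 1..3, k = 1..11. The factors are (2/1) · (3/2) · (4/3) · (5/4) · (6/5) · (7/6) · (8/7) · (9/8) · … (132 factors total). The numerators and denominators telescope so the product is an integer; carrying out the multiplication exactly gives PP(4, 3, 11) = 78835120.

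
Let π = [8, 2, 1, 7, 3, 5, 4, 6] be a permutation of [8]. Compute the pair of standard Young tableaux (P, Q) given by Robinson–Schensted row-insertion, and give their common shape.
P = [1, 3, 4, 6] / [2, 5] / [7] / [8];  Q = [1, 4, 6, 8] / [2, 5] / [3] / [7];  common shape = (4, 2, 1, 1)

Row-insert the values π_1, π_2, … into P one at a time, bumping the leftmost entry strictly greater than the inserted value down to the next row. The recording tableau Q records, in position (i, j), the step at which that cell was added to P.
  Insert 8 (step 1): P = [8];  Q = [1]
  Insert 2 (step 2): P = [2] / [8];  Q = [1] / [2]
  Insert 1 (step 3): P = [1] / [2] / [8];  Q = [1] / [2] / [3]
  Insert 7 (step 4): P = [1, 7] / [2] / [8];  Q = [1, 4] / [2] / [3]
  Insert 3 (step 5): P = [1, 3] / [2, 7] / [8];  Q = [1, 4] / [2, 5] / [3]
  Insert 5 (step 6): P = [1, 3, 5] / [2, 7] / [8];  Q = [1, 4, 6] / [2, 5] / [3]
  Insert 4 (step 7): P = [1, 3, 4] / [2, 5] / [7] / [8];  Q = [1, 4, 6] / [2, 5] / [3] / [7]
  Insert 6 (step 8): P = [1, 3, 4, 6] / [2, 5] / [7] / [8];  Q = [1, 4, 6, 8] / [2, 5] / [3] / [7]
Final shape: (4, 2, 1, 1).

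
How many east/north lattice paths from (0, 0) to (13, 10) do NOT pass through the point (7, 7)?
Number of paths = 855778

Total paths from (0, 0) to (13, 10): C(23, 13) = 1144066. Paths through (7, 7): (paths (0, 0) → (7, 7)) × (paths (7, 7) → (13, 10)) = C(14, 7) · C(9, 6) = 3432 · 84 = 288288. Avoidance count = 1144066 − 288288 = 855778.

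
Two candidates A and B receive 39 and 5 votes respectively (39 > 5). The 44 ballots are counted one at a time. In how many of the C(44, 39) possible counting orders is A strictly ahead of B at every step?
Strict-lead orderings = 839188

Total orderings of the 44 votes with 39 for A: C(44, 39) = 1086008. By the Bertrand ballot formula (Cycle Lemma / reflection principle), the number of orderings in which A is strictly ahead of B throughout is (p − q)/(p + q) · C(p + q, p) = (39 − 5)/(39 + 5) · 1086008 = 839188.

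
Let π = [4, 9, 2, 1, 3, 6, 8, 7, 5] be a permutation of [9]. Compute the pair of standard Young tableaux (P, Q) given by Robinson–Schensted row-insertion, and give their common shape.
P = [1, 3, 5, 7] / [2, 6] / [4, 8] / [9];  Q = [1, 2, 6, 7] / [3, 5] / [4, 8] / [9];  common shape = (4, 2, 2, 1)

Row-insert the values π_1, π_2, … into P one at a time, bumping the leftmost entry strictly greater than the inserted value down to the next row. The recording tableau Q records, in position (i, j), the step at which that cell was added to P.
  Insert 4 (step 1): P = [4];  Q = [1]
  Insert 9 (step 2): P = [4, 9];  Q = [1, 2]
  Insert 2 (step 3): P = [2, 9] / [4];  Q = [1, 2] / [3]
  Insert 1 (step 4): P = [1, 9] / [2] / [4];  Q = [1, 2] / [3] / [4]
  Insert 3 (step 5): P = [1, 3] / [2, 9] / [4];  Q = [1, 2] / [3, 5] / [4]
  Insert 6 (step 6): P = [1, 3, 6] / [2, 9] / [4];  Q = [1, 2, 6] / [3, 5] / [4]
  Insert 8 (step 7): P = [1, 3, 6, 8] / [2, 9] / [4];  Q = [1, 2, 6, 7] / [3, 5] / [4]
  Insert 7 (step 8): P = [1, 3, 6, 7] / [2, 8] / [4, 9];  Q = [1, 2, 6, 7] / [3, 5] / [4, 8]
  Insert 5 (step 9): P = [1, 3, 5, 7] / [2, 6] / [4, 8] / [9];  Q = [1, 2, 6, 7] / [3, 5] / [4, 8] / [9]
Final shape: (4, 2, 2, 1).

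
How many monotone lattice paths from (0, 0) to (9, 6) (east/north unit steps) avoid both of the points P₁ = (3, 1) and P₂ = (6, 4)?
Number of paths = 1857

Inclusion–exclusion. Total paths: C(15, 9) = 5005. Through P₁: C(4, 3)·C(11, 6) = 1848. Through P₂: C(10, 6)·C(5, 3) = 2100. Since P₁ is strictly southwest of P₂, a monotone path through both must visit P₁ then P₂; paths through both = C(4, 3)·C(6, 3)·C(5, 3) = 800. Avoid both = 5005 − 1848 − 2100 + 800 = 1857.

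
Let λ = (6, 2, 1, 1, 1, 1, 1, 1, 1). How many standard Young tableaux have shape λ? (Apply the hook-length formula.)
# SYT of shape (6, 2, 1, 1, 1, 1, 1, 1, 1) = 14300

Hook-length formula: f^λ = n! / Π hook(c), product over all cells c of the Young diagram. For λ = (6, 2, 1, 1, 1, 1, 1, 1, 1), n = 15 boxes. Hook lengths by row (left-to-right, top-to-bottom): [14, 6, 4, 3, 2, 1]; [9, 1]; [7]; [6]; [5]; [4]; [3]; [2]; [1]. Product of hooks = 91445760. So f^λ = 15! / 91445760 = 1307674368000 / 91445760 = 14300.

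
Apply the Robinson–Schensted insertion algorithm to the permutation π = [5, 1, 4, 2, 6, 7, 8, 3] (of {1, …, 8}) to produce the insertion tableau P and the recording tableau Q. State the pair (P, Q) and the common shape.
P = [1, 2, 3, 7, 8] / [4, 6] / [5];  Q = [1, 3, 5, 6, 7] / [2, 8] / [4];  common shape = (5, 2, 1)

Row-insert the values π_1, π_2, … into P one at a time, bumping the leftmost entry strictly greater than the inserted value down to the next row. The recording tableau Q records, in position (i, j), the step at which that cell was added to P.
  Insert 5 (step 1): P = [5];  Q = [1]
  Insert 1 (step 2): P = [1] / [5];  Q = [1] / [2]
  Insert 4 (step 3): P = [1, 4] / [5];  Q = [1, 3] / [2]
  Insert 2 (step 4): P = [1, 2] / [4] / [5];  Q = [1, 3] / [2] / [4]
  Insert 6 (step 5): P = [1, 2, 6] / [4] / [5];  Q = [1, 3, 5] / [2] / [4]
  Insert 7 (step 6): P = [1, 2, 6, 7] / [4] / [5];  Q = [1, 3, 5, 6] / [2] / [4]
  Insert 8 (step 7): P = [1, 2, 6, 7, 8] / [4] / [5];  Q = [1, 3, 5, 6, 7] / [2] / [4]
  Insert 3 (step 8): P = [1, 2, 3, 7, 8] / [4, 6] / [5];  Q = [1, 3, 5, 6, 7] / [2, 8] / [4]
Final shape: (5, 2, 1).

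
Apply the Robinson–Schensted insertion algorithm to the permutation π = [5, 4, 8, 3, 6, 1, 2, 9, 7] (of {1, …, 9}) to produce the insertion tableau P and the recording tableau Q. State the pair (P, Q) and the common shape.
P = [1, 2, 7] / [3, 6, 9] / [4, 8] / [5];  Q = [1, 3, 8] / [2, 5, 9] / [4, 7] / [6];  common shape = (3, 3, 2, 1)

Row-insert the values π_1, π_2, … into P one at a time, bumping the leftmost entry strictly greater than the inserted value down to the next row. The recording tableau Q records, in position (i, j), the step at which that cell was added to P.
  Insert 5 (step 1): P = [5];  Q = [1]
  Insert 4 (step 2): P = [4] / [5];  Q = [1] / [2]
  Insert 8 (step 3): P = [4, 8] / [5];  Q = [1, 3] / [2]
  Insert 3 (step 4): P = [3, 8] / [4] / [5];  Q = [1, 3] / [2] / [4]
  Insert 6 (step 5): P = [3, 6] / [4, 8] / [5];  Q = [1, 3] / [2, 5] / [4]
  Insert 1 (step 6): P = [1, 6] / [3, 8] / [4] / [5];  Q = [1, 3] / [2, 5] / [4] / [6]
  Insert 2 (step 7): P = [1, 2] / [3, 6] / [4, 8] / [5];  Q = [1, 3] / [2, 5] / [4, 7] / [6]
  Insert 9 (step 8): P = [1, 2, 9] / [3, 6] / [4, 8] / [5];  Q = [1, 3, 8] / [2, 5] / [4, 7] / [6]
  Insert 7 (step 9): P = [1, 2, 7] / [3, 6, 9] / [4, 8] / [5];  Q = [1, 3, 8] / [2, 5, 9] / [4, 7] / [6]
Final shape: (3, 3, 2, 1).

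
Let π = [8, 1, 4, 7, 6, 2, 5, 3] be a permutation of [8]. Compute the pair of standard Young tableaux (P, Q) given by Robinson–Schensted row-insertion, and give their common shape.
P = [1, 2, 3] / [4, 5] / [6] / [7] / [8];  Q = [1, 3, 4] / [2, 7] / [5] / [6] / [8];  common shape = (3, 2, 1, 1, 1)

Row-insert the values π_1, π_2, … into P one at a time, bumping the leftmost entry strictly greater than the inserted value down to the next row. The recording tableau Q records, in position (i, j), the step at which that cell was added to P.
  Insert 8 (step 1): P = [8];  Q = [1]
  Insert 1 (step 2): P = [1] / [8];  Q = [1] / [2]
  Insert 4 (step 3): P = [1, 4] / [8];  Q = [1, 3] / [2]
  Insert 7 (step 4): P = [1, 4, 7] / [8];  Q = [1, 3, 4] / [2]
  Insert 6 (step 5): P = [1, 4, 6] / [7] / [8];  Q = [1, 3, 4] / [2] / [5]
  Insert 2 (step 6): P = [1, 2, 6] / [4] / [7] / [8];  Q = [1, 3, 4] / [2] / [5] / [6]
  Insert 5 (step 7): P = [1, 2, 5] / [4, 6] / [7] / [8];  Q = [1, 3, 4] / [2, 7] / [5] / [6]
  Insert 3 (step 8): P = [1, 2, 3] / [4, 5] / [6] / [7] / [8];  Q = [1, 3, 4] / [2, 7] / [5] / [6] / [8]
Final shape: (3, 2, 1, 1, 1).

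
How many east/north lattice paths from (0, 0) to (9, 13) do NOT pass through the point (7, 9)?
Number of paths = 325820

Total paths from (0, 0) to (9, 13): C(22, 9) = 497420. Paths through (7, 9): (paths (0, 0) → (7, 9)) × (paths (7, 9) → (9, 13)) = C(16, 7) · C(6, 2) = 11440 · 15 = 171600. Avoidance count = 497420 − 171600 = 325820.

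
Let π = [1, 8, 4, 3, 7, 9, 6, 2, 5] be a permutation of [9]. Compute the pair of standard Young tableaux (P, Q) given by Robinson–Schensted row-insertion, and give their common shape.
P = [1, 2, 5, 9] / [3, 6] / [4, 7] / [8];  Q = [1, 2, 5, 6] / [3, 7] / [4, 9] / [8];  common shape = (4, 2, 2, 1)

Row-insert the values π_1, π_2, … into P one at a time, bumping the leftmost entry strictly greater than the inserted value down to the next row. The recording tableau Q records, in position (i, j), the step at which that cell was added to P.
  Insert 1 (step 1): P = [1];  Q = [1]
  Insert 8 (step 2): P = [1, 8];  Q = [1, 2]
  Insert 4 (step 3): P = [1, 4] / [8];  Q = [1, 2] / [3]
  Insert 3 (step 4): P = [1, 3] / [4] / [8];  Q = [1, 2] / [3] / [4]
  Insert 7 (step 5): P = [1, 3, 7] / [4] / [8];  Q = [1, 2, 5] / [3] / [4]
  Insert 9 (step 6): P = [1, 3, 7, 9] / [4] / [8];  Q = [1, 2, 5, 6] / [3] / [4]
  Insert 6 (step 7): P = [1, 3, 6, 9] / [4, 7] / [8];  Q = [1, 2, 5, 6] / [3, 7] / [4]
  Insert 2 (step 8): P = [1, 2, 6, 9] / [3, 7] / [4] / [8];  Q = [1, 2, 5, 6] / [3, 7] / [4] / [8]
  Insert 5 (step 9): P = [1, 2, 5, 9] / [3, 6] / [4, 7] / [8];  Q = [1, 2, 5, 6] / [3, 7] / [4, 9] / [8]
Final shape: (4, 2, 2, 1).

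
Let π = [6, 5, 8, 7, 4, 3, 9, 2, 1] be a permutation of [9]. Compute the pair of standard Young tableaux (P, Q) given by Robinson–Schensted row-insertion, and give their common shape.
P = [1, 7, 9] / [2, 8] / [3] / [4] / [5] / [6];  Q = [1, 3, 7] / [2, 4] / [5] / [6] / [8] / [9];  common shape = (3, 2, 1, 1, 1, 1)

Row-insert the values π_1, π_2, … into P one at a time, bumping the leftmost entry strictly greater than the inserted value down to the next row. The recording tableau Q records, in position (i, j), the step at which that cell was added to P.
  Insert 6 (step 1): P = [6];  Q = [1]
  Insert 5 (step 2): P = [5] / [6];  Q = [1] / [2]
  Insert 8 (step 3): P = [5, 8] / [6];  Q = [1, 3] / [2]
  Insert 7 (step 4): P = [5, 7] / [6, 8];  Q = [1, 3] / [2, 4]
  Insert 4 (step 5): P = [4, 7] / [5, 8] / [6];  Q = [1, 3] / [2, 4] / [5]
  Insert 3 (step 6): P = [3, 7] / [4, 8] / [5] / [6];  Q = [1, 3] / [2, 4] / [5] / [6]
  Insert 9 (step 7): P = [3, 7, 9] / [4, 8] / [5] / [6];  Q = [1, 3, 7] / [2, 4] / [5] / [6]
  Insert 2 (step 8): P = [2, 7, 9] / [3, 8] / [4] / [5] / [6];  Q = [1, 3, 7] / [2, 4] / [5] / [6] / [8]
  Insert 1 (step 9): P = [1, 7, 9] / [2, 8] / [3] / [4] / [5] / [6];  Q = [1, 3, 7] / [2, 4] / [5] / [6] / [8] / [9]
Final shape: (3, 2, 1, 1, 1, 1).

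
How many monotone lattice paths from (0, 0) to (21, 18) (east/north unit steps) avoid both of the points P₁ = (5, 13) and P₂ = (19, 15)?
Number of paths = 43635400158

Inclusion–exclusion. Total paths: C(39, 21) = 62359143990. Through P₁: C(18, 5)·C(21, 16) = 174350232. Through P₂: C(34, 19)·C(5, 2) = 18559675200. Since P₁ is strictly southwest of P₂, a monotone path through both must visit P₁ then P₂; paths through both = C(18, 5)·C(16, 14)·C(5, 2) = 10281600. Avoid both = 62359143990 − 174350232 − 18559675200 + 10281600 = 43635400158.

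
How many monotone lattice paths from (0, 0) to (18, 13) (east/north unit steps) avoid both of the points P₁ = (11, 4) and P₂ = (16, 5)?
Number of paths = 190090320

Inclusion–exclusion. Total paths: C(31, 18) = 206253075. Through P₁: C(15, 11)·C(16, 7) = 15615600. Through P₂: C(21, 16)·C(10, 2) = 915705. Since P₁ is strictly southwest of P₂, a monotone path through both must visit P₁ then P₂; paths through both = C(15, 11)·C(6, 5)·C(10, 2) = 368550. Avoid both = 206253075 − 15615600 − 915705 + 368550 = 190090320.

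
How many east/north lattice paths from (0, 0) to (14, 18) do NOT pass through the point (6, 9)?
Number of paths = 349764050

Total paths from (0, 0) to (14, 18): C(32, 14) = 471435600. Paths through (6, 9): (paths (0, 0) → (6, 9)) × (paths (6, 9) → (14, 18)) = C(15, 6) · C(17, 8) = 5005 · 24310 = 121671550. Avoidance count = 471435600 − 121671550 = 349764050.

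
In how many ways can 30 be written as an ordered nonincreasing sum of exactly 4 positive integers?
p(30, 4 parts) = 206

Partitions of n into exactly k parts are in bijection with partitions of n − k into at most k parts (subtract 1 from each part). So p(30, exactly 4) = p(26, parts ≤ 4). Computing via the recurrence p(m, j) = p(m, j−1) + p(m−j, j) gives 206.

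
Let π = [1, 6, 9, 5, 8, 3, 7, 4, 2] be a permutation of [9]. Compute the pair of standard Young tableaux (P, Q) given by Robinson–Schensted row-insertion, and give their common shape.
P = [1, 2, 4] / [3, 7] / [5, 8] / [6] / [9];  Q = [1, 2, 3] / [4, 5] / [6, 7] / [8] / [9];  common shape = (3, 2, 2, 1, 1)

Row-insert the values π_1, π_2, … into P one at a time, bumping the leftmost entry strictly greater than the inserted value down to the next row. The recording tableau Q records, in position (i, j), the step at which that cell was added to P.
  Insert 1 (step 1): P = [1];  Q = [1]
  Insert 6 (step 2): P = [1, 6];  Q = [1, 2]
  Insert 9 (step 3): P = [1, 6, 9];  Q = [1, 2, 3]
  Insert 5 (step 4): P = [1, 5, 9] / [6];  Q = [1, 2, 3] / [4]
  Insert 8 (step 5): P = [1, 5, 8] / [6, 9];  Q = [1, 2, 3] / [4, 5]
  Insert 3 (step 6): P = [1, 3, 8] / [5, 9] / [6];  Q = [1, 2, 3] / [4, 5] / [6]
  Insert 7 (step 7): P = [1, 3, 7] / [5, 8] / [6, 9];  Q = [1, 2, 3] / [4, 5] / [6, 7]
  Insert 4 (step 8): P = [1, 3, 4] / [5, 7] / [6, 8] / [9];  Q = [1, 2, 3] / [4, 5] / [6, 7] / [8]
  Insert 2 (step 9): P = [1, 2, 4] / [3, 7] / [5, 8] / [6] / [9];  Q = [1, 2, 3] / [4, 5] / [6, 7] / [8] / [9]
Final shape: (3, 2, 2, 1, 1).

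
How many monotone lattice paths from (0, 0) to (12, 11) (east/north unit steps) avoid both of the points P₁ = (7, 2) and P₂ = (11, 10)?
Number of paths = 610214

Inclusion–exclusion. Total paths: C(23, 12) = 1352078. Through P₁: C(9, 7)·C(14, 5) = 72072. Through P₂: C(21, 11)·C(2, 1) = 705432. Since P₁ is strictly southwest of P₂, a monotone path through both must visit P₁ then P₂; paths through both = C(9, 7)·C(12, 4)·C(2, 1) = 35640. Avoid both = 1352078 − 72072 − 705432 + 35640 = 610214.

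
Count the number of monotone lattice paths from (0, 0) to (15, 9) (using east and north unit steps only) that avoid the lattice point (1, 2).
Number of paths = 958664

Total paths from (0, 0) to (15, 9): C(24, 15) = 1307504. Paths through (1, 2): (paths (0, 0) → (1, 2)) × (paths (1, 2) → (15, 9)) = C(3, 1) · C(21, 14) = 3 · 116280 = 348840. Avoidance count = 1307504 − 348840 = 958664.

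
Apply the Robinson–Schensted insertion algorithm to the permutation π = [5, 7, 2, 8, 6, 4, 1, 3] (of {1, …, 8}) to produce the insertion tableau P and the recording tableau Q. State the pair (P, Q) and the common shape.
P = [1, 3, 8] / [2, 4] / [5, 6] / [7];  Q = [1, 2, 4] / [3, 5] / [6, 8] / [7];  common shape = (3, 2, 2, 1)

Row-insert the values π_1, π_2, … into P one at a time, bumping the leftmost entry strictly greater than the inserted value down to the next row. The recording tableau Q records, in position (i, j), the step at which that cell was added to P.
  Insert 5 (step 1): P = [5];  Q = [1]
  Insert 7 (step 2): P = [5, 7];  Q = [1, 2]
  Insert 2 (step 3): P = [2, 7] / [5];  Q = [1, 2] / [3]
  Insert 8 (step 4): P = [2, 7, 8] / [5];  Q = [1, 2, 4] / [3]
  Insert 6 (step 5): P = [2, 6, 8] / [5, 7];  Q = [1, 2, 4] / [3, 5]
  Insert 4 (step 6): P = [2, 4, 8] / [5, 6] / [7];  Q = [1, 2, 4] / [3, 5] / [6]
  Insert 1 (step 7): P = [1, 4, 8] / [2, 6] / [5] / [7];  Q = [1, 2, 4] / [3, 5] / [6] / [7]
  Insert 3 (step 8): P = [1, 3, 8] / [2, 4] / [5, 6] / [7];  Q = [1, 2, 4] / [3, 5] / [6, 8] / [7]
Final shape: (3, 2, 2, 1).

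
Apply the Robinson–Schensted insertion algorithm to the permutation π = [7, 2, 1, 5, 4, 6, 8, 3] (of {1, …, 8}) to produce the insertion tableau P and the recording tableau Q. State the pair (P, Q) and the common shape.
P = [1, 3, 6, 8] / [2, 4] / [5] / [7];  Q = [1, 4, 6, 7] / [2, 5] / [3] / [8];  common shape = (4, 2, 1, 1)

Row-insert the values π_1, π_2, … into P one at a time, bumping the leftmost entry strictly greater than the inserted value down to the next row. The recording tableau Q records, in position (i, j), the step at which that cell was added to P.
  Insert 7 (step 1): P = [7];  Q = [1]
  Insert 2 (step 2): P = [2] / [7];  Q = [1] / [2]
  Insert 1 (step 3): P = [1] / [2] / [7];  Q = [1] / [2] / [3]
  Insert 5 (step 4): P = [1, 5] / [2] / [7];  Q = [1, 4] / [2] / [3]
  Insert 4 (step 5): P = [1, 4] / [2, 5] / [7];  Q = [1, 4] / [2, 5] / [3]
  Insert 6 (step 6): P = [1, 4, 6] / [2, 5] / [7];  Q = [1, 4, 6] / [2, 5] / [3]
  Insert 8 (step 7): P = [1, 4, 6, 8] / [2, 5] / [7];  Q = [1, 4, 6, 7] / [2, 5] / [3]
  Insert 3 (step 8): P = [1, 3, 6, 8] / [2, 4] / [5] / [7];  Q = [1, 4, 6, 7] / [2, 5] / [3] / [8]
Final shape: (4, 2, 1, 1).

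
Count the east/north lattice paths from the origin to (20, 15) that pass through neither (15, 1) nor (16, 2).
Number of paths = 3247469132

Inclusion–exclusion. Total paths: C(35, 20) = 3247943160. Through P₁: C(16, 15)·C(19, 5) = 186048. Through P₂: C(18, 16)·C(17, 4) = 364140. Since P₁ is strictly southwest of P₂, a monotone path through both must visit P₁ then P₂; paths through both = C(16, 15)·C(2, 1)·C(17, 4) = 76160. Avoid both = 3247943160 − 186048 − 364140 + 76160 = 3247469132.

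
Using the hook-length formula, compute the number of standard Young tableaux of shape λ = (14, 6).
# SYT of shape (14, 6) = 23256

Hook-length formula: f^λ = n! / Π hook(c), product over all cells c of the Young diagram. For λ = (14, 6), n = 20 boxes. Hook lengths by row (left-to-right, top-to-bottom): [15, 14, 13, 12, 11, 10, 8, 7, 6, 5, 4, 3, 2, 1]; [6, 5, 4, 3, 2, 1]. Product of hooks = 104613949440000. So f^λ = 20! / 104613949440000 = 2432902008176640000 / 104613949440000 = 23256.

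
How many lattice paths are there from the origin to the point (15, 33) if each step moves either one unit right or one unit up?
Number of paths = 1093260079344

A monotone lattice path from (0, 0) to (15, 33) consists of 15 east steps and 33 north steps in some order, so it is determined by which 15 of the 48 steps are east. The count is C(48, 15) = 1093260079344.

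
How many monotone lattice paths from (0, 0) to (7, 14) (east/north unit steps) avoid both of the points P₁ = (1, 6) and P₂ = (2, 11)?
Number of paths = 93243

Inclusion–exclusion. Total paths: C(21, 7) = 116280. Through P₁: C(7, 1)·C(14, 6) = 21021. Through P₂: C(13, 2)·C(8, 5) = 4368. Since P₁ is strictly southwest of P₂, a monotone path through both must visit P₁ then P₂; paths through both = C(7, 1)·C(6, 1)·C(8, 5) = 2352. Avoid both = 116280 − 21021 − 4368 + 2352 = 93243.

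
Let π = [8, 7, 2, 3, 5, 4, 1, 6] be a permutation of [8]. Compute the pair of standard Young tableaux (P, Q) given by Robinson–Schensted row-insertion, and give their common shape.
P = [1, 3, 4, 6] / [2] / [5] / [7] / [8];  Q = [1, 4, 5, 8] / [2] / [3] / [6] / [7];  common shape = (4, 1, 1, 1, 1)

Row-insert the values π_1, π_2, … into P one at a time, bumping the leftmost entry strictly greater than the inserted value down to the next row. The recording tableau Q records, in position (i, j), the step at which that cell was added to P.
  Insert 8 (step 1): P = [8];  Q = [1]
  Insert 7 (step 2): P = [7] / [8];  Q = [1] / [2]
  Insert 2 (step 3): P = [2] / [7] / [8];  Q = [1] / [2] / [3]
  Insert 3 (step 4): P = [2, 3] / [7] / [8];  Q = [1, 4] / [2] / [3]
  Insert 5 (step 5): P = [2, 3, 5] / [7] / [8];  Q = [1, 4, 5] / [2] / [3]
  Insert 4 (step 6): P = [2, 3, 4] / [5] / [7] / [8];  Q = [1, 4, 5] / [2] / [3] / [6]
  Insert 1 (step 7): P = [1, 3, 4] / [2] / [5] / [7] / [8];  Q = [1, 4, 5] / [2] / [3] / [6] / [7]
  Insert 6 (step 8): P = [1, 3, 4, 6] / [2] / [5] / [7] / [8];  Q = [1, 4, 5, 8] / [2] / [3] / [6] / [7]
Final shape: (4, 1, 1, 1, 1).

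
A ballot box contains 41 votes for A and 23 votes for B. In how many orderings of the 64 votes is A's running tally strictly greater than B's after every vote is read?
Strict-lead orderings = 41265401510249910

Total orderings of the 64 votes with 41 for A: C(64, 41) = 146721427591999680. By the Bertrand ballot formula (Cycle Lemma / reflection principle), the number of orderings in which A is strictly ahead of B throughout is (p − q)/(p + q) · C(p + q, p) = (41 − 23)/(41 + 23) · 146721427591999680 = 41265401510249910.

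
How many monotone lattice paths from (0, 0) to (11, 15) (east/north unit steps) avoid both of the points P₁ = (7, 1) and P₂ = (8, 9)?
Number of paths = 5665688

Inclusion–exclusion. Total paths: C(26, 11) = 7726160. Through P₁: C(8, 7)·C(18, 4) = 24480. Through P₂: C(17, 8)·C(9, 3) = 2042040. Since P₁ is strictly southwest of P₂, a monotone path through both must visit P₁ then P₂; paths through both = C(8, 7)·C(9, 1)·C(9, 3) = 6048. Avoid both = 7726160 − 24480 − 2042040 + 6048 = 5665688.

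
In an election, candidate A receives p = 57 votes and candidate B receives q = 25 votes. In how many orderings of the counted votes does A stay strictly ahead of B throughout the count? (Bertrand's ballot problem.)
Strict-lead orderings = 295102879406935411968

Total orderings of the 82 votes with 57 for A: C(82, 57) = 756201128480271993168. By the Bertrand ballot formula (Cycle Lemma / reflection principle), the number of orderings in which A is strictly ahead of B throughout is (p − q)/(p + q) · C(p + q, p) = (57 − 25)/(57 + 25) · 756201128480271993168 = 295102879406935411968.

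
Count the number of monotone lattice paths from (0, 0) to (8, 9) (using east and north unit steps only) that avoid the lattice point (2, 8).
Number of paths = 23995

Total paths from (0, 0) to (8, 9): C(17, 8) = 24310. Paths through (2, 8): (paths (0, 0) → (2, 8)) × (paths (2, 8) → (8, 9)) = C(10, 2) · C(7, 6) = 45 · 7 = 315. Avoidance count = 24310 − 315 = 23995.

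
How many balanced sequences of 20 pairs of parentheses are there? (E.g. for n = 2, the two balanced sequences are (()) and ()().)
C_20 = 6564120420

These balanced parentheses are counted by the Catalan number C_n = (1/(n + 1)) · C(2n, n). For n = 20: C_20 = (1/21) · C(40, 20) = 137846528820/21 = 6564120420.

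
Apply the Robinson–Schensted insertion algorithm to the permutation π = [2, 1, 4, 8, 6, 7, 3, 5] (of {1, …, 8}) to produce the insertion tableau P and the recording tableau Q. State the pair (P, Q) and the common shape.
P = [1, 3, 5, 7] / [2, 4, 6] / [8];  Q = [1, 3, 4, 6] / [2, 5, 8] / [7];  common shape = (4, 3, 1)

Row-insert the values π_1, π_2, … into P one at a time, bumping the leftmost entry strictly greater than the inserted value down to the next row. The recording tableau Q records, in position (i, j), the step at which that cell was added to P.
  Insert 2 (step 1): P = [2];  Q = [1]
  Insert 1 (step 2): P = [1] / [2];  Q = [1] / [2]
  Insert 4 (step 3): P = [1, 4] / [2];  Q = [1, 3] / [2]
  Insert 8 (step 4): P = [1, 4, 8] / [2];  Q = [1, 3, 4] / [2]
  Insert 6 (step 5): P = [1, 4, 6] / [2, 8];  Q = [1, 3, 4] / [2, 5]
  Insert 7 (step 6): P = [1, 4, 6, 7] / [2, 8];  Q = [1, 3, 4, 6] / [2, 5]
  Insert 3 (step 7): P = [1, 3, 6, 7] / [2, 4] / [8];  Q = [1, 3, 4, 6] / [2, 5] / [7]
  Insert 5 (step 8): P = [1, 3, 5, 7] / [2, 4, 6] / [8];  Q = [1, 3, 4, 6] / [2, 5, 8] / [7]
Final shape: (4, 3, 1).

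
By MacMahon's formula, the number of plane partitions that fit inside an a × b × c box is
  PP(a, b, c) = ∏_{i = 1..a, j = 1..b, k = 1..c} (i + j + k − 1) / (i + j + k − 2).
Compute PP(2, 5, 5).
PP(2, 5, 5) = 19404

Evaluate the triple product over i = 1..2, j = 1..5, k = 1..5. The factors are (2/1) · (3/2) · (4/3) · (5/4) · (6/5) · (3/2) · (4/3) · (5/4) · … (50 factors total). The numerators and denominators telescope so the product is an integer; carrying out the multiplication exactly gives PP(2, 5, 5) = 19404.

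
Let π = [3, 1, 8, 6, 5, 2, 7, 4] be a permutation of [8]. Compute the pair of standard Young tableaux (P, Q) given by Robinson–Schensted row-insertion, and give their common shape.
P = [1, 2, 4] / [3, 5, 7] / [6] / [8];  Q = [1, 3, 7] / [2, 4, 8] / [5] / [6];  common shape = (3, 3, 1, 1)

Row-insert the values π_1, π_2, … into P one at a time, bumping the leftmost entry strictly greater than the inserted value down to the next row. The recording tableau Q records, in position (i, j), the step at which that cell was added to P.
  Insert 3 (step 1): P = [3];  Q = [1]
  Insert 1 (step 2): P = [1] / [3];  Q = [1] / [2]
  Insert 8 (step 3): P = [1, 8] / [3];  Q = [1, 3] / [2]
  Insert 6 (step 4): P = [1, 6] / [3, 8];  Q = [1, 3] / [2, 4]
  Insert 5 (step 5): P = [1, 5] / [3, 6] / [8];  Q = [1, 3] / [2, 4] / [5]
  Insert 2 (step 6): P = [1, 2] / [3, 5] / [6] / [8];  Q = [1, 3] / [2, 4] / [5] / [6]
  Insert 7 (step 7): P = [1, 2, 7] / [3, 5] / [6] / [8];  Q = [1, 3, 7] / [2, 4] / [5] / [6]
  Insert 4 (step 8): P = [1, 2, 4] / [3, 5, 7] / [6] / [8];  Q = [1, 3, 7] / [2, 4, 8] / [5] / [6]
Final shape: (3, 3, 1, 1).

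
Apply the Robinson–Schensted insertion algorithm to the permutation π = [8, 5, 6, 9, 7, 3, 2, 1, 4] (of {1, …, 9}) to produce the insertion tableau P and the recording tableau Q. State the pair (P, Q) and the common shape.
P = [1, 4, 7] / [2, 6] / [3, 9] / [5] / [8];  Q = [1, 3, 4] / [2, 5] / [6, 9] / [7] / [8];  common shape = (3, 2, 2, 1, 1)

Row-insert the values π_1, π_2, … into P one at a time, bumping the leftmost entry strictly greater than the inserted value down to the next row. The recording tableau Q records, in position (i, j), the step at which that cell was added to P.
  Insert 8 (step 1): P = [8];  Q = [1]
  Insert 5 (step 2): P = [5] / [8];  Q = [1] / [2]
  Insert 6 (step 3): P = [5, 6] / [8];  Q = [1, 3] / [2]
  Insert 9 (step 4): P = [5, 6, 9] / [8];  Q = [1, 3, 4] / [2]
  Insert 7 (step 5): P = [5, 6, 7] / [8, 9];  Q = [1, 3, 4] / [2, 5]
  Insert 3 (step 6): P = [3, 6, 7] / [5, 9] / [8];  Q = [1, 3, 4] / [2, 5] / [6]
  Insert 2 (step 7): P = [2, 6, 7] / [3, 9] / [5] / [8];  Q = [1, 3, 4] / [2, 5] / [6] / [7]
  Insert 1 (step 8): P = [1, 6, 7] / [2, 9] / [3] / [5] / [8];  Q = [1, 3, 4] / [2, 5] / [6] / [7] / [8]
  Insert 4 (step 9): P = [1, 4, 7] / [2, 6] / [3, 9] / [5] / [8];  Q = [1, 3, 4] / [2, 5] / [6, 9] / [7] / [8]
Final shape: (3, 2, 2, 1, 1).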